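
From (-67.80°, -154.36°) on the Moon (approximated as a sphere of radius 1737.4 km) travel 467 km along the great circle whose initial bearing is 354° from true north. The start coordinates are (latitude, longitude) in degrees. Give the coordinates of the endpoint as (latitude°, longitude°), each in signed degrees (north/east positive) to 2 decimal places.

Angular distance δ = d/R = 467/1737.4 = 0.26879 rad; initial bearing θ = 6.1785 rad.
sin φ₂ = sin φ₁ cos δ + cos φ₁ sin δ cos θ = (-0.9259)(0.9641) + (0.3778)(0.2656)(0.9945) = -0.7928, so φ₂ = -52.45°.
Δλ = atan2(sin θ sin δ cos φ₁, cos δ − sin φ₁ sin φ₂) = atan2(-0.0105, 0.2300) = -2.611°.
λ₂ = -154.360° − 2.611° = -156.97°.

-52.45°, -156.97°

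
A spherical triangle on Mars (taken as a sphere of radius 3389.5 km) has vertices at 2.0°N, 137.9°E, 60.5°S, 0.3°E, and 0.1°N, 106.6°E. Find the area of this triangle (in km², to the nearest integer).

7327363 km²

Side lengths (central angles): a = 1.7110, b = 0.5472, c = 1.9755 rad; semiperimeter s = 2.1168.
By l'Huilier's theorem, tan(E/4) = √[tan(s/2) tan((s−a)/2) tan((s−b)/2) tan((s−c)/2)], giving spherical excess E = 0.6378 rad.
Area = E·R² = 0.6378 × (3389.5)² ≈ 7327363 km².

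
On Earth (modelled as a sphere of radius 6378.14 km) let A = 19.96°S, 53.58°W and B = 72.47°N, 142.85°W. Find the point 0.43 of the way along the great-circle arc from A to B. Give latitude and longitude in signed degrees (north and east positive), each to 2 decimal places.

24.55°, -68.34°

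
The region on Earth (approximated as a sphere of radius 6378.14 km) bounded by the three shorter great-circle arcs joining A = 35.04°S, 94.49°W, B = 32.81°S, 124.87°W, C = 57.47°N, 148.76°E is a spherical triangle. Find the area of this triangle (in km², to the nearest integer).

24574389 km²

Side lengths (central angles): a = 2.0133, b = 2.3216, c = 0.4400 rad; semiperimeter s = 2.3875.
By l'Huilier's theorem, tan(E/4) = √[tan(s/2) tan((s−a)/2) tan((s−b)/2) tan((s−c)/2)], giving spherical excess E = 0.6041 rad.
Area = E·R² = 0.6041 × (6378.14)² ≈ 24574389 km².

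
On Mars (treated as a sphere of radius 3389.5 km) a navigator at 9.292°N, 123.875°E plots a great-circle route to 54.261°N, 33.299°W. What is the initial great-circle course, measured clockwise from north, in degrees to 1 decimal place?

Δλ = -157.174° = -2.7432 rad.
y = sin Δλ · cos φ₂ = (-0.3879)(0.5841) = -0.2266
x = cos φ₁ sin φ₂ − sin φ₁ cos φ₂ cos Δλ = (0.9869)(0.8117) − (0.1615)(0.5841)(-0.9217) = 0.8880
θ = atan2(y, x) = -14.32°; adding 360° gives 345.7°.

345.7°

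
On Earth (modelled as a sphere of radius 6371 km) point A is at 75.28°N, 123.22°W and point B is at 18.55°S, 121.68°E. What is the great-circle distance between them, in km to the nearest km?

12698 km

Let φ₁ = 1.3139 rad, φ₂ = -0.3238 rad, and Δλ = -2.0089 rad.
cos c = sin φ₁ sin φ₂ + cos φ₁ cos φ₂ cos Δλ = (0.9672)(-0.3181) + (0.2541)(0.9480)(-0.4242) = -0.40988,
so c = arccos(-0.40988) = 1.99312 rad.
Distance = R·c = 6371 × 1.9931 ≈ 12698 km.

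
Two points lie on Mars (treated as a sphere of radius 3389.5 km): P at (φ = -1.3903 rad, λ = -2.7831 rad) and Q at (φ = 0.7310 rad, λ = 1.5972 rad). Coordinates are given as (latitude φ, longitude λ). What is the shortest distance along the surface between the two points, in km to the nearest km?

7954 km

With latitudes φ₁ = -79.658°, φ₂ = 41.883° and longitude difference Δλ = -109.027°:
Haversine: a = sin²(Δφ/2) + cos φ₁ cos φ₂ sin²(Δλ/2) = 0.7616 + (0.1795)(0.7445)(0.6630) = 0.85017.
Central angle c = 2·arcsin(√a) = 2.34667 rad.
Distance = R·c = 3389.5 × 2.3467 ≈ 7954 km.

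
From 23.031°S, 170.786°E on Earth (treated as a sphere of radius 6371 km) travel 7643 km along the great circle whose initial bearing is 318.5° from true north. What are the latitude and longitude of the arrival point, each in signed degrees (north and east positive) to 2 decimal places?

30.03°, 125.29°

Angular distance δ = d/R = 7643/6371 = 1.19965 rad; initial bearing θ = 5.5589 rad.
sin φ₂ = sin φ₁ cos δ + cos φ₁ sin δ cos θ = (-0.3912)(0.3627) + (0.9203)(0.9319)(0.7490) = 0.5004, so φ₂ = 30.03°.
Δλ = atan2(sin θ sin δ cos φ₁, cos δ − sin φ₁ sin φ₂) = atan2(-0.5683, 0.5585) = -45.499°.
λ₂ = 170.786° − 45.499° = 125.29°.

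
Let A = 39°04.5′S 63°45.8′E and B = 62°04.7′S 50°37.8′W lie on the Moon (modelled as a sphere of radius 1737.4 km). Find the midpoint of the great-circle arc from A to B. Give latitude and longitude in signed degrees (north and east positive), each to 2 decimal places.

-64.49°, 27.57°

Central angle δ = 1.1518 rad. Interpolating on the sphere with fraction f = 0.5:
P = [sin((1−f)δ)·A + sin(fδ)·B] / sin δ = 0.5962·A + 0.5962·B in Cartesian coordinates,
giving P = (0.3817, 0.1993, -0.9025), i.e. latitude -64.49°, longitude 27.57°.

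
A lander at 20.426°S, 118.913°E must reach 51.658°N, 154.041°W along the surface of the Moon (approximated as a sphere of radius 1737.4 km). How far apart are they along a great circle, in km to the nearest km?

3157 km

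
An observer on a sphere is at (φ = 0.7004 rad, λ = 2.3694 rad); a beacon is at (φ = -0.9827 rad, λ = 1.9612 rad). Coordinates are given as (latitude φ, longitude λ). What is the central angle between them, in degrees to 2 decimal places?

98.45°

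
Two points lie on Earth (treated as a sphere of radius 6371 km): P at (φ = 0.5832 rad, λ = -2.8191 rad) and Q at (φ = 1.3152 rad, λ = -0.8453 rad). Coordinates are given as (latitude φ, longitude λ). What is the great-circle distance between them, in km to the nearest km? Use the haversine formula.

7033 km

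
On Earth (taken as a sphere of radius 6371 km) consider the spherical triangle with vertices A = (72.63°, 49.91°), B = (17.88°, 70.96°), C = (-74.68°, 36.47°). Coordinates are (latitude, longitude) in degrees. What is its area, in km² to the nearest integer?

Side lengths (central angles): a = 1.6598, b = 2.5751, c = 0.9786 rad; semiperimeter s = 2.6067.
By l'Huilier's theorem, tan(E/4) = √[tan(s/2) tan((s−a)/2) tan((s−b)/2) tan((s−c)/2)], giving spherical excess E = 0.7010 rad.
Area = E·R² = 0.7010 × (6371)² ≈ 28452089 km².

28452089 km²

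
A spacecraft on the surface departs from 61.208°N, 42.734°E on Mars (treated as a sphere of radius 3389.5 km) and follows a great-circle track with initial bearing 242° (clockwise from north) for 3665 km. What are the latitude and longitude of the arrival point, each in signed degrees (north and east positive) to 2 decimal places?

Angular distance δ = d/R = 3665/3389.5 = 1.08128 rad; initial bearing θ = 4.2237 rad.
sin φ₂ = sin φ₁ cos δ + cos φ₁ sin δ cos θ = (0.8764)(0.4702) + (0.4816)(0.8826)(-0.4695) = 0.2125, so φ₂ = 12.27°.
Δλ = atan2(sin θ sin δ cos φ₁, cos δ − sin φ₁ sin φ₂) = atan2(-0.3753, 0.2840) = -52.889°.
λ₂ = 42.734° − 52.889° = -10.16°.

12.27°, -10.16°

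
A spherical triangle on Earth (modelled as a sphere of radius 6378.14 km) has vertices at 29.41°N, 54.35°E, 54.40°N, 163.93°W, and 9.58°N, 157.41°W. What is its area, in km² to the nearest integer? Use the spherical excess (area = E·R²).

Side lengths (central angles): a = 0.7875, b = 2.2766, c = 1.5696 rad; semiperimeter s = 2.3168.
By l'Huilier's theorem, tan(E/4) = √[tan(s/2) tan((s−a)/2) tan((s−b)/2) tan((s−c)/2)], giving spherical excess E = 0.5232 rad.
Area = E·R² = 0.5232 × (6378.14)² ≈ 21286152 km².

21286152 km²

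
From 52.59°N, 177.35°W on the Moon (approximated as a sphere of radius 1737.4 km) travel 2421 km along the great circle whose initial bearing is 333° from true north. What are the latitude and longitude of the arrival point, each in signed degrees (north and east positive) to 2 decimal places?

Angular distance δ = d/R = 2421/1737.4 = 1.39346 rad; initial bearing θ = 5.8119 rad.
sin φ₂ = sin φ₁ cos δ + cos φ₁ sin δ cos θ = (0.7943)(0.1764) + (0.6075)(0.9843)(0.8910) = 0.6729, so φ₂ = 42.29°.
Δλ = atan2(sin θ sin δ cos φ₁, cos δ − sin φ₁ sin φ₂) = atan2(-0.2715, -0.3581) = -142.834°.
λ₂ = -177.350° − 142.834° = -320.18° → 39.82° after wrapping to (−180°, 180°].

42.29°, 39.82°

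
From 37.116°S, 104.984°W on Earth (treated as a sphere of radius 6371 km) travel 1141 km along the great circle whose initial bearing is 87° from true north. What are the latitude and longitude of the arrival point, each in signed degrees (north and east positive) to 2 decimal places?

Angular distance δ = d/R = 1141/6371 = 0.17909 rad; initial bearing θ = 1.5184 rad.
sin φ₂ = sin φ₁ cos δ + cos φ₁ sin δ cos θ = (-0.6034)(0.9840) + (0.7974)(0.1781)(0.0523) = -0.5863, so φ₂ = -35.90°.
Δλ = atan2(sin θ sin δ cos φ₁, cos δ − sin φ₁ sin φ₂) = atan2(0.1419, 0.6302) = 12.686°.
λ₂ = -104.984° + 12.686° = -92.30°.

-35.90°, -92.30°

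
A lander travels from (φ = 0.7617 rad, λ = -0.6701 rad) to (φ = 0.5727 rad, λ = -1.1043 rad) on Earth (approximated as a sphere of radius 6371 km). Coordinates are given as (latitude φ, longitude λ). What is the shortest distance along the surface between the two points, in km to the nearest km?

2470 km

Let φ₁ = 0.7617 rad, φ₂ = 0.5727 rad, and Δλ = -0.4342 rad.
cos c = sin φ₁ sin φ₂ + cos φ₁ cos φ₂ cos Δλ = (0.6902)(0.5419) + (0.7237)(0.8404)(0.9072) = 0.92576,
so c = arccos(0.92576) = 0.38777 rad.
Distance = R·c = 6371 × 0.3878 ≈ 2470 km.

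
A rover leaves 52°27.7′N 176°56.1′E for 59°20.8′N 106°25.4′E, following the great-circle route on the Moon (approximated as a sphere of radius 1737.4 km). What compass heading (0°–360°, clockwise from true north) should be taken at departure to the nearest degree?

309°

With φ₁ = 0.9156, φ₂ = 1.0358, Δλ = -1.2307 rad, the forward-azimuth formula gives
θ = atan2( sin Δλ cos φ₂ , cos φ₁ sin φ₂ − sin φ₁ cos φ₂ cos Δλ ) = atan2(-0.4806, 0.3893) = -50.99°.
Adding 360° brings this into [0°, 360°): 309°.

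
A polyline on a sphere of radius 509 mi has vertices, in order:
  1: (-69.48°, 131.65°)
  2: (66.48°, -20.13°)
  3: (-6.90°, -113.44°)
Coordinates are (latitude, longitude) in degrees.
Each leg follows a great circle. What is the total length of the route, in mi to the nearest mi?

2370 mi

Leg 1→2: central angle 2.9516 rad, distance 1502.4 mi.
Leg 2→3: central angle 1.7042 rad, distance 867.4 mi.
Total: 1502.4 + 867.4 ≈ 2370 mi.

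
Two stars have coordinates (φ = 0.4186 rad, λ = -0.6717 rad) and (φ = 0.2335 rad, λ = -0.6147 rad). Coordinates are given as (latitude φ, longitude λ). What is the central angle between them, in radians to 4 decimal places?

0.1928 rad

Let φ₁ = 0.4186 rad, φ₂ = 0.2335 rad, and Δλ = 0.0570 rad.
cos c = sin φ₁ sin φ₂ + cos φ₁ cos φ₂ cos Δλ = (0.4065)(0.2314) + (0.9137)(0.9729)(0.9984) = 0.98147,
so c = arccos(0.98147) = 0.19279 rad.
So the angular separation is 0.1928 rad.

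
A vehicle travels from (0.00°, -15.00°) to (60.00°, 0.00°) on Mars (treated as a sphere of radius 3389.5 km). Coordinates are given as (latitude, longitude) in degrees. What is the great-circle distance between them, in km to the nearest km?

3616 km

Let φ₁ = 0.0000 rad, φ₂ = 1.0472 rad, and Δλ = 0.2618 rad.
cos c = sin φ₁ sin φ₂ + cos φ₁ cos φ₂ cos Δλ = (0.0000)(0.8660) + (1.0000)(0.5000)(0.9659) = 0.48296,
so c = arccos(0.48296) = 1.06676 rad.
Distance = R·c = 3389.5 × 1.0668 ≈ 3616 km.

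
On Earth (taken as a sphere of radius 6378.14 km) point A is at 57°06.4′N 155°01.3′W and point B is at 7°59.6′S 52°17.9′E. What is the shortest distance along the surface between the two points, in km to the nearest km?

14080 km

With latitudes φ₁ = 57.107°, φ₂ = -7.993° and longitude difference Δλ = -152.680°:
cos c = sin φ₁ sin φ₂ + cos φ₁ cos φ₂ cos Δλ = (0.8397)(-0.1391) + (0.5431)(0.9903)(-0.8885) = -0.59458,
so c = arccos(-0.59458) = 2.20754 rad.
Distance = R·c = 6378.14 × 2.2075 ≈ 14080 km.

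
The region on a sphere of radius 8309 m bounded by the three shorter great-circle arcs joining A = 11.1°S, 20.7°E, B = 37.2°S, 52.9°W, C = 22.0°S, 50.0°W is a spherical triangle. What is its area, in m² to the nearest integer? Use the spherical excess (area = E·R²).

12640429 m²

Side lengths (central angles): a = 0.2689, b = 1.1887, c = 1.2270 rad; semiperimeter s = 1.3423.
By l'Huilier's theorem, tan(E/4) = √[tan(s/2) tan((s−a)/2) tan((s−b)/2) tan((s−c)/2)], giving spherical excess E = 0.1831 rad.
Area = E·R² = 0.1831 × (8309)² ≈ 12640429 m².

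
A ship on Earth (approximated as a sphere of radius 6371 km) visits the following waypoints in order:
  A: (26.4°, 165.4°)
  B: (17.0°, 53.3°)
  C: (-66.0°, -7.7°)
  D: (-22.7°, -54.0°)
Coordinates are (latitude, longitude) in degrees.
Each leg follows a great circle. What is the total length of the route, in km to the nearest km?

Leg A→B: central angle 1.7643 rad, distance 11240.1 km.
Leg B→C: central angle 1.6494 rad, distance 10508.3 km.
Leg C→D: central angle 0.9125 rad, distance 5813.4 km.
Total: 11240.1 + 10508.3 + 5813.4 ≈ 27562 km.

27562 km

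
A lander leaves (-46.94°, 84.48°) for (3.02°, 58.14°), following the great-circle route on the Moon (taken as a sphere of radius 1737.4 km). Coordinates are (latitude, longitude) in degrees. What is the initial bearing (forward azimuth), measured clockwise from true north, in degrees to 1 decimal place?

327.3°

Δλ = -26.340° = -0.4597 rad.
y = sin Δλ · cos φ₂ = (-0.4437)(0.9986) = -0.4431
x = cos φ₁ sin φ₂ − sin φ₁ cos φ₂ cos Δλ = (0.6828)(0.0527) − (-0.7306)(0.9986)(0.8962) = 0.6898
θ = atan2(y, x) = -32.71°; adding 360° gives 327.3°.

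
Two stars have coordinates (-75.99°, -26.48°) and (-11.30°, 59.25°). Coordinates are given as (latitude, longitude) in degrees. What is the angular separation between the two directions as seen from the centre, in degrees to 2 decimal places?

In radians: φ₁ = -1.3263, φ₂ = -0.1972, Δλ = 85.730° = 1.4963 rad.
cos c = sin φ₁ sin φ₂ + cos φ₁ cos φ₂ cos Δλ = (-0.9703)(-0.1959) + (0.2421)(0.9806)(0.0745) = 0.20779,
so c = arccos(0.20779) = 1.36148 rad.
So the angular separation is 78.01°.

78.01°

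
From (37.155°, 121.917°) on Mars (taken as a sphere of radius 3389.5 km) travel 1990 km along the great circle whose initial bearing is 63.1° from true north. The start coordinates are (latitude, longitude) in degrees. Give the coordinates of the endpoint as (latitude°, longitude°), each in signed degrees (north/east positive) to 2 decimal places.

Angular distance δ = d/R = 1990/3389.5 = 0.58711 rad; initial bearing θ = 1.1013 rad.
sin φ₂ = sin φ₁ cos δ + cos φ₁ sin δ cos θ = (0.6040)(0.8325) + (0.7970)(0.5540)(0.4524) = 0.7026, so φ₂ = 44.64°.
Δλ = atan2(sin θ sin δ cos φ₁, cos δ − sin φ₁ sin φ₂) = atan2(0.3937, 0.4082) = 43.966°.
λ₂ = 121.917° + 43.966° = 165.88°.

44.64°, 165.88°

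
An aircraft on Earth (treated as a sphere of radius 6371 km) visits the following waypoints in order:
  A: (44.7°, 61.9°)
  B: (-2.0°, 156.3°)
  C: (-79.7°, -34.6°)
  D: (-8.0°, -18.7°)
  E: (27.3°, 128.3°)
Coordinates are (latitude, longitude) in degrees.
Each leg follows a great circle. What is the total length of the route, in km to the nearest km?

45374 km

Leg A→B: central angle 1.6499 rad, distance 10511.7 km.
Leg B→C: central angle 1.7124 rad, distance 10909.7 km.
Leg C→D: central angle 1.2585 rad, distance 8018.1 km.
Leg D→E: central angle 2.5012 rad, distance 15934.9 km.
Total: 10511.7 + 10909.7 + 8018.1 + 15934.9 ≈ 45374 km.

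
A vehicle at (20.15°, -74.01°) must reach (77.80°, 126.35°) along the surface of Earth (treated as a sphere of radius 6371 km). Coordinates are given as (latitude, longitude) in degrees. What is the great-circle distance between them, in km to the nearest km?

9044 km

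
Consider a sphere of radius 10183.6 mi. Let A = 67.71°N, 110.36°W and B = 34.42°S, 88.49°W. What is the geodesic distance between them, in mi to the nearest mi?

Let φ₁ = 1.1818 rad, φ₂ = -0.6007 rad, and Δλ = 0.3817 rad.
cos c = sin φ₁ sin φ₂ + cos φ₁ cos φ₂ cos Δλ = (0.9253)(-0.5653) + (0.3793)(0.8249)(0.9280) = -0.23265,
so c = arccos(-0.23265) = 1.80560 rad.
Distance = R·c = 10183.6 × 1.8056 ≈ 18387 mi.

18387 mi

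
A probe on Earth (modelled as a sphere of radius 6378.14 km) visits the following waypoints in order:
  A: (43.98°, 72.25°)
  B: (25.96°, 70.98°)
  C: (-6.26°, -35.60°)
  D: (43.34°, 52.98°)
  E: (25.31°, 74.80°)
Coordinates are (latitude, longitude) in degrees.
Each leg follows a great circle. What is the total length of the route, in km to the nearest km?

Leg A→B: central angle 0.3150 rad, distance 2009.3 km.
Leg B→C: central angle 1.8784 rad, distance 11980.6 km.
Leg C→D: central angle 1.6277 rad, distance 10382.0 km.
Leg D→E: central angle 0.4423 rad, distance 2820.7 km.
Total: 2009.3 + 11980.6 + 10382.0 + 2820.7 ≈ 27193 km.

27193 km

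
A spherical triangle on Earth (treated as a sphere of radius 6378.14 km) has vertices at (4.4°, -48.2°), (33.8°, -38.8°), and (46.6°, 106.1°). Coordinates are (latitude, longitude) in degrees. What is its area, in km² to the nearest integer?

2748629 km²

Side lengths (central angles): a = 1.6338, b = 2.1671, c = 0.5354 rad; semiperimeter s = 2.1681.
By l'Huilier's theorem, tan(E/4) = √[tan(s/2) tan((s−a)/2) tan((s−b)/2) tan((s−c)/2)], giving spherical excess E = 0.0676 rad.
Area = E·R² = 0.0676 × (6378.14)² ≈ 2748629 km².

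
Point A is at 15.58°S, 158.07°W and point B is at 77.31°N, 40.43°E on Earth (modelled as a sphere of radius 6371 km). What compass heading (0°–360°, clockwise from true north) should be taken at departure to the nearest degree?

355°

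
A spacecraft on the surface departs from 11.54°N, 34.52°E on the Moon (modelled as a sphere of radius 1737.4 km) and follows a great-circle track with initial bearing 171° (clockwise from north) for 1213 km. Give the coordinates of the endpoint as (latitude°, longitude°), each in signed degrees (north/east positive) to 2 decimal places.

Angular distance δ = d/R = 1213/1737.4 = 0.69817 rad; initial bearing θ = 2.9845 rad.
sin φ₂ = sin φ₁ cos δ + cos φ₁ sin δ cos θ = (0.2001)(0.7660) + (0.9798)(0.6428)(-0.9877) = -0.4688, so φ₂ = -27.96°.
Δλ = atan2(sin θ sin δ cos φ₁, cos δ − sin φ₁ sin φ₂) = atan2(0.0985, 0.8598) = 6.537°.
λ₂ = 34.520° + 6.537° = 41.06°.

-27.96°, 41.06°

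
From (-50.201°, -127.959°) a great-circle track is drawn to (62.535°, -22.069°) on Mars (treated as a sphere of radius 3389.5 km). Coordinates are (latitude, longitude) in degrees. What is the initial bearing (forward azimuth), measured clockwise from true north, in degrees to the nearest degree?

43°

With φ₁ = -0.8762, φ₂ = 1.0914, Δλ = 1.8481 rad, the forward-azimuth formula gives
θ = atan2( sin Δλ cos φ₂ , cos φ₁ sin φ₂ − sin φ₁ cos φ₂ cos Δλ ) = atan2(0.4436, 0.4709) = 43.29°.
So the initial bearing is 43°.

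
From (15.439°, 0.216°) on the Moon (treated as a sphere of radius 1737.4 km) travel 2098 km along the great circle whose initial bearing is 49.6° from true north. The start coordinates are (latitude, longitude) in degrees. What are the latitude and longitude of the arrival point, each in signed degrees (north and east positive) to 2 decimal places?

Angular distance δ = d/R = 2098/1737.4 = 1.20755 rad; initial bearing θ = 0.8657 rad.
sin φ₂ = sin φ₁ cos δ + cos φ₁ sin δ cos θ = (0.2662)(0.3553) + (0.9639)(0.9347)(0.6481) = 0.6786, so φ₂ = 42.73°.
Δλ = atan2(sin θ sin δ cos φ₁, cos δ − sin φ₁ sin φ₂) = atan2(0.6862, 0.1747) = 75.718°.
λ₂ = 0.216° + 75.718° = 75.93°.

42.73°, 75.93°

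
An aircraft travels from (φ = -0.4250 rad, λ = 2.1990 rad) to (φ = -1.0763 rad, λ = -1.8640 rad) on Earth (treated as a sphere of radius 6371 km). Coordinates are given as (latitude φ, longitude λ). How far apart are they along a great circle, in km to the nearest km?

In radians: φ₁ = -0.4250, φ₂ = -1.0763, Δλ = 127.207° = 2.2202 rad.
cos c = sin φ₁ sin φ₂ + cos φ₁ cos φ₂ cos Δλ = (-0.4123)(-0.8802) + (0.9110)(0.4746)(-0.6047) = 0.10147,
so c = arccos(0.10147) = 1.46915 rad.
Distance = R·c = 6371 × 1.4691 ≈ 9360 km.

9360 km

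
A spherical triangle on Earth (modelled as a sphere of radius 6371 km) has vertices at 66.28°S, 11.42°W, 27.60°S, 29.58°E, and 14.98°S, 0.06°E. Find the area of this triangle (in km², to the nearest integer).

Side lengths (central angles): a = 0.5262, b = 0.9053, c = 0.8049 rad; semiperimeter s = 1.1182.
By l'Huilier's theorem, tan(E/4) = √[tan(s/2) tan((s−a)/2) tan((s−b)/2) tan((s−c)/2)], giving spherical excess E = 0.2268 rad.
Area = E·R² = 0.2268 × (6371)² ≈ 9203759 km².

9203759 km²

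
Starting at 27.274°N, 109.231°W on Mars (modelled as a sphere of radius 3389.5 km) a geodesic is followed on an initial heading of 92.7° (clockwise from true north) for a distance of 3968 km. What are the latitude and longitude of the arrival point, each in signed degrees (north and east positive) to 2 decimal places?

Angular distance δ = d/R = 3968/3389.5 = 1.17067 rad; initial bearing θ = 1.6179 rad.
sin φ₂ = sin φ₁ cos δ + cos φ₁ sin δ cos θ = (0.4582)(0.3895) + (0.8888)(0.9210)(-0.0471) = 0.1399, so φ₂ = 8.04°.
Δλ = atan2(sin θ sin δ cos φ₁, cos δ − sin φ₁ sin φ₂) = atan2(0.8177, 0.3254) = 68.300°.
λ₂ = -109.231° + 68.300° = -40.93°.

8.04°, -40.93°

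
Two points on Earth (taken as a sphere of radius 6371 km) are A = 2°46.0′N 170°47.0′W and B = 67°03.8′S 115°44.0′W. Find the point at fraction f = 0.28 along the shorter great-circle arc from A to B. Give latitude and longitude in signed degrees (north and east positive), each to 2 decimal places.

-18.31°, -163.32°

Central angle δ = 1.3913 rad. Interpolating on the sphere with fraction f = 0.28:
P = [sin((1−f)δ)·A + sin(fδ)·B] / sin δ = 0.8562·A + 0.3860·B in Cartesian coordinates,
giving P = (-0.9094, -0.2725, -0.3141), i.e. latitude -18.31°, longitude -163.32°.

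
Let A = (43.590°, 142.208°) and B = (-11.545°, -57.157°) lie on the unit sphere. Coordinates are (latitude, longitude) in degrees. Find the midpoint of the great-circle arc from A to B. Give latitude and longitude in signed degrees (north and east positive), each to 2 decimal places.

The central angle between A and B is δ = 2.5107 rad.
With f = 0.5, the slerp weights are sin((1−f)δ)/sin δ = 1.6116 and sin(fδ)/sin δ = 1.6116.
Weighted sum of the unit vectors: (1.6116)·(-0.5724,0.4438,0.6895) + (1.6116)·(0.5314,-0.8232,-0.2001) = (-0.0661, -0.6113, 0.7886).
Converting back: φ = atan2(z, √(x²+y²)) = 52.06°, λ = atan2(y, x) = -96.17°.

52.06°, -96.17°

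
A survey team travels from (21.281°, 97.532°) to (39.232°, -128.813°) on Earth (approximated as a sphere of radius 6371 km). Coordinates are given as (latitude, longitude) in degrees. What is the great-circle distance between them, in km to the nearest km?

11741 km

Let φ₁ = 0.3714 rad, φ₂ = 0.6847 rad, and Δλ = 2.3327 rad.
Haversine: a = sin²(Δφ/2) + cos φ₁ cos φ₂ sin²(Δλ/2) = 0.0243 + (0.9318)(0.7746)(0.8452) = 0.63435.
Central angle c = 2·arcsin(√a) = 1.84284 rad.
Distance = R·c = 6371 × 1.8428 ≈ 11741 km.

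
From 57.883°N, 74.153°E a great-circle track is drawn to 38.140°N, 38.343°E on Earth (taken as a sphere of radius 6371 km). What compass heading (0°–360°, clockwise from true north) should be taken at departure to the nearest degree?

245°

Δλ = -35.810° = -0.6250 rad.
y = sin Δλ · cos φ₂ = (-0.5851)(0.7865) = -0.4602
x = cos φ₁ sin φ₂ − sin φ₁ cos φ₂ cos Δλ = (0.5316)(0.6176) − (0.8470)(0.7865)(0.8110) = -0.2119
θ = atan2(y, x) = -114.72°; adding 360° gives 245°.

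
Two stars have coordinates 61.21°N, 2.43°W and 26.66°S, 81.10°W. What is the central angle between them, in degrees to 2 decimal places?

107.98°

With latitudes φ₁ = 61.210°, φ₂ = -26.660° and longitude difference Δλ = -78.670°:
cos c = sin φ₁ sin φ₂ + cos φ₁ cos φ₂ cos Δλ = (0.8764)(-0.4487) + (0.4816)(0.8937)(0.1965) = -0.30868,
so c = arccos(-0.30868) = 1.88460 rad.
So the angular separation is 107.98°.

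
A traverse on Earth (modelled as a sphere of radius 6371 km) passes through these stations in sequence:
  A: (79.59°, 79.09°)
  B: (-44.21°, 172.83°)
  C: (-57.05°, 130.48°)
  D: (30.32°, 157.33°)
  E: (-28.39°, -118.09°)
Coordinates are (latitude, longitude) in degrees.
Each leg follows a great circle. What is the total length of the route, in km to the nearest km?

39262 km

Leg A→B: central angle 2.3382 rad, distance 14896.6 km.
Leg B→C: central angle 0.5090 rad, distance 3242.5 km.
Leg C→D: central angle 1.5755 rad, distance 10037.7 km.
Leg D→E: central angle 1.7399 rad, distance 11084.9 km.
Total: 14896.6 + 3242.5 + 10037.7 + 11084.9 ≈ 39262 km.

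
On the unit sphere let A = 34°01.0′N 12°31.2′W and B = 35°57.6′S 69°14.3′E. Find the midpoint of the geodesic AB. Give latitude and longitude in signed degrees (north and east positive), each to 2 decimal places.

-1.28°, 27.77°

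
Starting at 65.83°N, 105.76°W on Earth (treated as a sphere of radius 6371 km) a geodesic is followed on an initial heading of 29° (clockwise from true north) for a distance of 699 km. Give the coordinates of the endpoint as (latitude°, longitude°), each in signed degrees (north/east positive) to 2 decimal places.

71.10°, -96.33°

Angular distance δ = d/R = 699/6371 = 0.10972 rad; initial bearing θ = 0.5061 rad.
sin φ₂ = sin φ₁ cos δ + cos φ₁ sin δ cos θ = (0.9123)(0.9940) + (0.4094)(0.1095)(0.8746) = 0.9461, so φ₂ = 71.10°.
Δλ = atan2(sin θ sin δ cos φ₁, cos δ − sin φ₁ sin φ₂) = atan2(0.0217, 0.1309) = 9.430°.
λ₂ = -105.760° + 9.430° = -96.33°.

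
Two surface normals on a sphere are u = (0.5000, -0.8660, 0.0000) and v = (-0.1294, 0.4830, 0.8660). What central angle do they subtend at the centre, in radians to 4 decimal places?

u·v = -0.4830; |u| = 1.0000, |v| = 1.0000.
cos θ = (u·v)/(|u||v|) = -0.4830, so θ = 2.0749 rad.

2.0749 rad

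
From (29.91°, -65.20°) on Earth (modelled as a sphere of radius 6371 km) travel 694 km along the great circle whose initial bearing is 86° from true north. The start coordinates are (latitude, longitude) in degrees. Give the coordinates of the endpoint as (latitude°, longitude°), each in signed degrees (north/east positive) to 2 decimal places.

30.15°, -58.00°

Angular distance δ = d/R = 694/6371 = 0.10893 rad; initial bearing θ = 1.5010 rad.
sin φ₂ = sin φ₁ cos δ + cos φ₁ sin δ cos θ = (0.4986)(0.9941) + (0.8668)(0.1087)(0.0698) = 0.5023, so φ₂ = 30.15°.
Δλ = atan2(sin θ sin δ cos φ₁, cos δ − sin φ₁ sin φ₂) = atan2(0.0940, 0.7436) = 7.205°.
λ₂ = -65.200° + 7.205° = -58.00°.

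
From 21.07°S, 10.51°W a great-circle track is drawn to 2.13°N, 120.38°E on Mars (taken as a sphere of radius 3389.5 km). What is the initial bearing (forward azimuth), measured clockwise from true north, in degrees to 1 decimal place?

104.9°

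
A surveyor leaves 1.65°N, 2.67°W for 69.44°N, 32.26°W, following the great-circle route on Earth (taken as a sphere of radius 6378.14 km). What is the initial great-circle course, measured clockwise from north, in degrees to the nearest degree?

349°

With φ₁ = 0.0288, φ₂ = 1.2120, Δλ = -0.5164 rad, the forward-azimuth formula gives
θ = atan2( sin Δλ cos φ₂ , cos φ₁ sin φ₂ − sin φ₁ cos φ₂ cos Δλ ) = atan2(-0.1734, 0.9271) = -10.59°.
Adding 360° brings this into [0°, 360°): 349°.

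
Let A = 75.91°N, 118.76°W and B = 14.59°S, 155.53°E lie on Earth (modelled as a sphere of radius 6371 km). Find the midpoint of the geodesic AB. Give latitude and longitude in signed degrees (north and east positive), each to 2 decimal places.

35.26°, 169.36°

Central angle δ = 1.7995 rad. Interpolating on the sphere with fraction f = 0.5:
P = [sin((1−f)δ)·A + sin(fδ)·B] / sin δ = 0.8041·A + 0.8041·B in Cartesian coordinates,
giving P = (-0.8025, 0.1507, 0.5774), i.e. latitude 35.26°, longitude 169.36°.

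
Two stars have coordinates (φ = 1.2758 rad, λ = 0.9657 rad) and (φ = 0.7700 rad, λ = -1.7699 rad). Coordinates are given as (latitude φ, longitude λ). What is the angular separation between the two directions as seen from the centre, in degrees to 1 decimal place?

61.7°

In radians: φ₁ = 1.2758, φ₂ = 0.7700, Δλ = -156.738° = -2.7356 rad.
cos c = sin φ₁ sin φ₂ + cos φ₁ cos φ₂ cos Δλ = (0.9568)(0.6961) + (0.2907)(0.7179)(-0.9187) = 0.47431,
so c = arccos(0.47431) = 1.07662 rad.
So the angular separation is 61.7°.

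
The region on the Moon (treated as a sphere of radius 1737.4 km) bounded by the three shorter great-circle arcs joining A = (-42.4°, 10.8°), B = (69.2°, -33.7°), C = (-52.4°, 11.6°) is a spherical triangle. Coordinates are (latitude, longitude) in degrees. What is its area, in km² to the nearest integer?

227235 km²

Side lengths (central angles): a = 2.1997, b = 0.1748, c = 2.0301 rad; semiperimeter s = 2.2023.
By l'Huilier's theorem, tan(E/4) = √[tan(s/2) tan((s−a)/2) tan((s−b)/2) tan((s−c)/2)], giving spherical excess E = 0.0753 rad.
Area = E·R² = 0.0753 × (1737.4)² ≈ 227235 km².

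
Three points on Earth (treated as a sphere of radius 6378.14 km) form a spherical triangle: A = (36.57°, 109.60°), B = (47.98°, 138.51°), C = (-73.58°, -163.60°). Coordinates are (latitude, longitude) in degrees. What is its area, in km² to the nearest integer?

33315971 km²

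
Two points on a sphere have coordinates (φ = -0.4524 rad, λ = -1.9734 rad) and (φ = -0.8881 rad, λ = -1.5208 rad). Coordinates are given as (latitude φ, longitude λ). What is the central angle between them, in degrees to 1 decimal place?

In radians: φ₁ = -0.4524, φ₂ = -0.8881, Δλ = 25.932° = 0.4526 rad.
Haversine: a = sin²(Δφ/2) + cos φ₁ cos φ₂ sin²(Δλ/2) = 0.0467 + (0.8994)(0.6309)(0.0503) = 0.07528.
Central angle c = 2·arcsin(√a) = 0.55587 rad.
So the angular separation is 31.8°.

31.8°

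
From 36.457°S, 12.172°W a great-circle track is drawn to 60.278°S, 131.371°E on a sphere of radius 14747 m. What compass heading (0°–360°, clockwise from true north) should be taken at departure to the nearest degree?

Δλ = 143.543° = 2.5053 rad.
y = sin Δλ · cos φ₂ = (0.5942)(0.4958) = 0.2946
x = cos φ₁ sin φ₂ − sin φ₁ cos φ₂ cos Δλ = (0.8043)(-0.8684) − (-0.5942)(0.4958)(-0.8043) = -0.9354
θ = atan2(y, x) = 162.52°, so the bearing is 163°.

163°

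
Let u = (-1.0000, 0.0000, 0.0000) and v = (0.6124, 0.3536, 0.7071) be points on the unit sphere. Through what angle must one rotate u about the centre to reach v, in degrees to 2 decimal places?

u·v = -0.6124; |u| = 1.0000, |v| = 1.0000.
cos θ = (u·v)/(|u||v|) = -0.6124, so θ = 127.76°.

127.76°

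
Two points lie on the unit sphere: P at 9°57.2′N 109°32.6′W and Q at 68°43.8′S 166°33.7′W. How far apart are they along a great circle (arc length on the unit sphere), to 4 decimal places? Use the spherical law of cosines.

With latitudes φ₁ = 9.953°, φ₂ = -68.730° and longitude difference Δλ = -57.018°:
cos c = sin φ₁ sin φ₂ + cos φ₁ cos φ₂ cos Δλ = (0.1728)(-0.9319) + (0.9849)(0.3628)(0.5444) = 0.03343,
so c = arccos(0.03343) = 1.53736 rad.
On the unit sphere the arc length equals the central angle: 1.5374.

1.5374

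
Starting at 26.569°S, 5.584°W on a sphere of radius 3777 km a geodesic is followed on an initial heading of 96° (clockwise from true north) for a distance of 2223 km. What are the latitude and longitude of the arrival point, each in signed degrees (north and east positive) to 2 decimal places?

Angular distance δ = d/R = 2223/3777 = 0.58856 rad; initial bearing θ = 1.6755 rad.
sin φ₂ = sin φ₁ cos δ + cos φ₁ sin δ cos θ = (-0.4473)(0.8317) + (0.8944)(0.5552)(-0.1045) = -0.4239, so φ₂ = -25.08°.
Δλ = atan2(sin θ sin δ cos φ₁, cos δ − sin φ₁ sin φ₂) = atan2(0.4938, 0.6421) = 37.561°.
λ₂ = -5.584° + 37.561° = 31.98°.

-25.08°, 31.98°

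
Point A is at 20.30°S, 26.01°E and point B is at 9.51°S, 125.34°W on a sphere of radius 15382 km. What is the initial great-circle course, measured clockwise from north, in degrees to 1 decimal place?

226.1°

With φ₁ = -0.3543, φ₂ = -0.1660, Δλ = -2.6416 rad, the forward-azimuth formula gives
θ = atan2( sin Δλ cos φ₂ , cos φ₁ sin φ₂ − sin φ₁ cos φ₂ cos Δλ ) = atan2(-0.4729, -0.4552) = -133.91°.
Adding 360° brings this into [0°, 360°): 226.1°.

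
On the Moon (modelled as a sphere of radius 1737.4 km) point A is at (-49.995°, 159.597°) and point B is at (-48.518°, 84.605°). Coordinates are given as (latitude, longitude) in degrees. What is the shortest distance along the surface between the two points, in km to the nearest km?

Let φ₁ = -0.8726 rad, φ₂ = -0.8468 rad, and Δλ = -1.3089 rad.
cos c = sin φ₁ sin φ₂ + cos φ₁ cos φ₂ cos Δλ = (-0.7660)(-0.7492) + (0.6429)(0.6624)(0.2590) = 0.68412,
so c = arccos(0.68412) = 0.81740 rad.
Distance = R·c = 1737.4 × 0.8174 ≈ 1420 km.

1420 km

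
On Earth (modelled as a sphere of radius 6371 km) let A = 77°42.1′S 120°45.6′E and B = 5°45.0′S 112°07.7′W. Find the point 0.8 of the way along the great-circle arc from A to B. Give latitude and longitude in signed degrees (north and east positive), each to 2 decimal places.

The central angle between A and B is δ = 1.6008 rad.
With f = 0.8, the slerp weights are sin((1−f)δ)/sin δ = 0.3149 and sin(fδ)/sin δ = 0.9586.
Weighted sum of the unit vectors: (0.3149)·(-0.1089,0.1830,-0.9771) + (0.9586)·(-0.3748,-0.9217,-0.1002) = (-0.3936, -0.8259, -0.4037).
Converting back: φ = atan2(z, √(x²+y²)) = -23.81°, λ = atan2(y, x) = -115.48°.

-23.81°, -115.48°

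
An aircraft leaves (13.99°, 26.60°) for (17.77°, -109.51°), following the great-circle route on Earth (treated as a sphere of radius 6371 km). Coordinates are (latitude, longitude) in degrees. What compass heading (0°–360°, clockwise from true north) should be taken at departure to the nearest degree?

305°

Δλ = -136.110° = -2.3756 rad.
y = sin Δλ · cos φ₂ = (-0.6933)(0.9523) = -0.6602
x = cos φ₁ sin φ₂ − sin φ₁ cos φ₂ cos Δλ = (0.9703)(0.3052) − (0.2418)(0.9523)(-0.7207) = 0.4621
θ = atan2(y, x) = -55.01°; adding 360° gives 305°.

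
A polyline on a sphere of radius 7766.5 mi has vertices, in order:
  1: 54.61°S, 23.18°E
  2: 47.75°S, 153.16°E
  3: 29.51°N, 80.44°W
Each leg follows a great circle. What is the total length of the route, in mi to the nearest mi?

Leg 1→2: central angle 1.2097 rad, distance 9395.5 mi.
Leg 2→3: central angle 2.3629 rad, distance 18351.6 mi.
Total: 9395.5 + 18351.6 ≈ 27747 mi.

27747 mi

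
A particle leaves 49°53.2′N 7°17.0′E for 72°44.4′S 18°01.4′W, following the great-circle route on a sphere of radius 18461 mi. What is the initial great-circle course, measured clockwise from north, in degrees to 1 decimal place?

With φ₁ = 0.8707, φ₂ = -1.2696, Δλ = -0.4417 rad, the forward-azimuth formula gives
θ = atan2( sin Δλ cos φ₂ , cos φ₁ sin φ₂ − sin φ₁ cos φ₂ cos Δλ ) = atan2(-0.1268, -0.8204) = -171.21°.
Adding 360° brings this into [0°, 360°): 188.8°.

188.8°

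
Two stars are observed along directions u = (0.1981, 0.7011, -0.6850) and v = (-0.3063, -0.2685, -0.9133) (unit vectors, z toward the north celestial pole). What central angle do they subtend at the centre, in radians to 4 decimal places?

1.1846 rad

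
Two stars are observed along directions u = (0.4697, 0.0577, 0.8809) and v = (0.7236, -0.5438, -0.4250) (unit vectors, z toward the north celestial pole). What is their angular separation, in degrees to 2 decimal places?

u·v = -0.0659; |u| = 1.0000, |v| = 1.0000.
cos θ = (u·v)/(|u||v|) = -0.0659, so θ = 93.78°.

93.78°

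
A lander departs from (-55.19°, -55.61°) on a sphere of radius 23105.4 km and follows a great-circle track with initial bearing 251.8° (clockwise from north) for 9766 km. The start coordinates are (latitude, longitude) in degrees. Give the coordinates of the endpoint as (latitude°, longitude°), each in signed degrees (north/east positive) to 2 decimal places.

-55.28°, -98.78°

Angular distance δ = d/R = 9766/23105.4 = 0.42267 rad; initial bearing θ = 4.3947 rad.
sin φ₂ = sin φ₁ cos δ + cos φ₁ sin δ cos θ = (-0.8210)(0.9120) + (0.5709)(0.4102)(-0.3123) = -0.8219, so φ₂ = -55.28°.
Δλ = atan2(sin θ sin δ cos φ₁, cos δ − sin φ₁ sin φ₂) = atan2(-0.2224, 0.2371) = -43.168°.
λ₂ = -55.610° − 43.168° = -98.78°.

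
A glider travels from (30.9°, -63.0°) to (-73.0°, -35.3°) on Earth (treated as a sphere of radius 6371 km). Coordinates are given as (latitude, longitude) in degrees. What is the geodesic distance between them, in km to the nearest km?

Let φ₁ = 0.5393 rad, φ₂ = -1.2741 rad, and Δλ = 0.4835 rad.
cos c = sin φ₁ sin φ₂ + cos φ₁ cos φ₂ cos Δλ = (0.5135)(-0.9563) + (0.8581)(0.2924)(0.8854) = -0.26898,
so c = arccos(-0.26898) = 1.84313 rad.
Distance = R·c = 6371 × 1.8431 ≈ 11743 km.

11743 km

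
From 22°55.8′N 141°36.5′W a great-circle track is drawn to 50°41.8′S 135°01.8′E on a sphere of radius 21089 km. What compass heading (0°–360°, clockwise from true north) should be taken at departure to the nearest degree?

220°

Δλ = -83.362° = -1.4549 rad.
y = sin Δλ · cos φ₂ = (-0.9933)(0.6334) = -0.6292
x = cos φ₁ sin φ₂ − sin φ₁ cos φ₂ cos Δλ = (0.9210)(-0.7738) − (0.3896)(0.6334)(0.1156) = -0.7412
θ = atan2(y, x) = -139.67°; adding 360° gives 220°.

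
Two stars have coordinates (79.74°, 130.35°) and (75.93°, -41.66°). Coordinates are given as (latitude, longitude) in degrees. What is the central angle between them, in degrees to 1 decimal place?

24.3°

With latitudes φ₁ = 79.740°, φ₂ = 75.930° and longitude difference Δλ = -172.010°:
Haversine: a = sin²(Δφ/2) + cos φ₁ cos φ₂ sin²(Δλ/2) = 0.0011 + (0.1781)(0.2431)(0.9951) = 0.04420.
Central angle c = 2·arcsin(√a) = 0.42362 rad.
So the angular separation is 24.3°.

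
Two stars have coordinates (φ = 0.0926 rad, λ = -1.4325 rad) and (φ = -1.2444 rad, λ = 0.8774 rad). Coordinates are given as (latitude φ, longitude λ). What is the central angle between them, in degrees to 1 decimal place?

107.6°

With latitudes φ₁ = 5.306°, φ₂ = -71.299° and longitude difference Δλ = 132.348°:
Haversine: a = sin²(Δφ/2) + cos φ₁ cos φ₂ sin²(Δλ/2) = 0.3842 + (0.9957)(0.3206)(0.8368) = 0.65132.
Central angle c = 2·arcsin(√a) = 1.87826 rad.
So the angular separation is 107.6°.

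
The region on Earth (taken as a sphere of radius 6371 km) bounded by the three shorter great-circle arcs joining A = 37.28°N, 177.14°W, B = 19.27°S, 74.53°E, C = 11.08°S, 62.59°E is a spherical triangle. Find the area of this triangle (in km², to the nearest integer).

Side lengths (central angles): a = 0.2466, b = 2.1060, c = 2.0221 rad; semiperimeter s = 2.1873.
By l'Huilier's theorem, tan(E/4) = √[tan(s/2) tan((s−a)/2) tan((s−b)/2) tan((s−c)/2)], giving spherical excess E = 0.3890 rad.
Area = E·R² = 0.3890 × (6371)² ≈ 15787987 km².

15787987 km²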